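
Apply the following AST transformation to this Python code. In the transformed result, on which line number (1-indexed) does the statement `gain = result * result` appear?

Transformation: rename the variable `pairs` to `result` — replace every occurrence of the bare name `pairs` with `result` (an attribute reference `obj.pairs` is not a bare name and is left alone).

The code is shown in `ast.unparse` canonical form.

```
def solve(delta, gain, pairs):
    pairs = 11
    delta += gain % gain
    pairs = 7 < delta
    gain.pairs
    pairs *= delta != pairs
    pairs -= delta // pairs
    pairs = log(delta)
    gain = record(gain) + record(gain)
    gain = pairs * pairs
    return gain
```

10

Transformed code:
def solve(delta, gain, result):
    result = 11
    delta += gain % gain
    result = 7 < delta
    gain.pairs
    result *= delta != result
    result -= delta // result
    result = log(delta)
    gain = record(gain) + record(gain)
    gain = result * result
    return gain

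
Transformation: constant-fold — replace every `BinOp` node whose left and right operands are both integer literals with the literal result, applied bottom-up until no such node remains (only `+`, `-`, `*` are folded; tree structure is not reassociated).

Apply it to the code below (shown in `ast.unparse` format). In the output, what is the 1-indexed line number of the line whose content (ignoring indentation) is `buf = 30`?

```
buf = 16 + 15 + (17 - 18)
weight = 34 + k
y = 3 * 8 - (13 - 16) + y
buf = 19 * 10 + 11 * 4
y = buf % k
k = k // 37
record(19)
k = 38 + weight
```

1

Transformed code:
buf = 30
weight = 34 + k
y = 27 + y
buf = 234
y = buf % k
k = k // 37
record(19)
k = 38 + weight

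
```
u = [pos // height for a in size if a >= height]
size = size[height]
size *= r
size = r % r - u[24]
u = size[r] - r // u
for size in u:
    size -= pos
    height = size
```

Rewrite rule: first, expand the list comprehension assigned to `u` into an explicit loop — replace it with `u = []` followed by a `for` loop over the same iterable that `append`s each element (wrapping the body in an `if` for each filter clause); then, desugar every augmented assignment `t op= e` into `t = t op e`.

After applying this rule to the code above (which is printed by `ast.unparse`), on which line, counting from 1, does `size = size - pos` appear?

10

Transformed code:
u = []
for a in size:
    if a >= height:
        u.append(pos // height)
size = size[height]
size = size * r
size = r % r - u[24]
u = size[r] - r // u
for size in u:
    size = size - pos
    height = size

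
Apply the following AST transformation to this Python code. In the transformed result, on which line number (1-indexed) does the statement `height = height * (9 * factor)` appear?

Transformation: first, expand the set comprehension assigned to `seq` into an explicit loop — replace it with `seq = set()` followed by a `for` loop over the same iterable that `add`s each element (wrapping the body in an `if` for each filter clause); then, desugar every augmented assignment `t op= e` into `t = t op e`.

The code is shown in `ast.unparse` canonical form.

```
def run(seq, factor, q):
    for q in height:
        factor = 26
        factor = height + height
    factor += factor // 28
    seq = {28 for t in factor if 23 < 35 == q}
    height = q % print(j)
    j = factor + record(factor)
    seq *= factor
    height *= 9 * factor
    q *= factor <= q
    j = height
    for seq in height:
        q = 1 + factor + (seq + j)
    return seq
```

13

Transformed code:
def run(seq, factor, q):
    for q in height:
        factor = 26
        factor = height + height
    factor = factor + factor // 28
    seq = set()
    for t in factor:
        if 23 < 35 == q:
            seq.add(28)
    height = q % print(j)
    j = factor + record(factor)
    seq = seq * factor
    height = height * (9 * factor)
    q = q * (factor <= q)
    j = height
    for seq in height:
        q = 1 + factor + (seq + j)
    return seq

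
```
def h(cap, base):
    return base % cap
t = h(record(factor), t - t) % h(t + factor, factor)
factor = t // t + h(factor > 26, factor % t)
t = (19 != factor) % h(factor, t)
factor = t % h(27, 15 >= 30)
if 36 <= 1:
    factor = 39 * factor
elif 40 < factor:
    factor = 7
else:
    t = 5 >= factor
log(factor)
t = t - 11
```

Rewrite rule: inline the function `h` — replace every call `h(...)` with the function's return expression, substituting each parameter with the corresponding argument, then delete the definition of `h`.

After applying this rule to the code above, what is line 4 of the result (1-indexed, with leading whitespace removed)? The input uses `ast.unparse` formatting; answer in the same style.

factor = t % ((15 >= 30) % 27)

Transformed code:
t = (t - t) % record(factor) % (factor % (t + factor))
factor = t // t + factor % t % (factor > 26)
t = (19 != factor) % (t % factor)
factor = t % ((15 >= 30) % 27)
if 36 <= 1:
    factor = 39 * factor
elif 40 < factor:
    factor = 7
else:
    t = 5 >= factor
log(factor)
t = t - 11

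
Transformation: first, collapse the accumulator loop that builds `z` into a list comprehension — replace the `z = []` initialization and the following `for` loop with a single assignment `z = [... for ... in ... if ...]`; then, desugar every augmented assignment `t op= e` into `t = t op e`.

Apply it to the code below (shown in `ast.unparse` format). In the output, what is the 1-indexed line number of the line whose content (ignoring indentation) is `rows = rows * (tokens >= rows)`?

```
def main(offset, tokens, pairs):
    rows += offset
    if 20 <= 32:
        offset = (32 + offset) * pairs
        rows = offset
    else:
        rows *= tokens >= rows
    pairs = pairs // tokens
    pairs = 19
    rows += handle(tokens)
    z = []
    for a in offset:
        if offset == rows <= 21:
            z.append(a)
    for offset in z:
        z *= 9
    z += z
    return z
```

Transformed code:
def main(offset, tokens, pairs):
    rows = rows + offset
    if 20 <= 32:
        offset = (32 + offset) * pairs
        rows = offset
    else:
        rows = rows * (tokens >= rows)
    pairs = pairs // tokens
    pairs = 19
    rows = rows + handle(tokens)
    z = [a for a in offset if offset == rows <= 21]
    for offset in z:
        z = z * 9
    z = z + z
    return z

7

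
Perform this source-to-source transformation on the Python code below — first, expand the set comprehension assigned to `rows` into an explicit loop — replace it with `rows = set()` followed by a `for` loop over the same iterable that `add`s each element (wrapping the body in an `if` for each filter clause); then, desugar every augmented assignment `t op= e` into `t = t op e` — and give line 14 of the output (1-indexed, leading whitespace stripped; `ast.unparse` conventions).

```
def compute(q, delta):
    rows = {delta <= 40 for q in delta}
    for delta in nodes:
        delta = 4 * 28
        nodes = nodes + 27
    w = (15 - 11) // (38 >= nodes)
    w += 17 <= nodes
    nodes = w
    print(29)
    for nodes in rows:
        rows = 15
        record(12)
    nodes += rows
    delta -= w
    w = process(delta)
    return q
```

record(12)

Transformed code:
def compute(q, delta):
    rows = set()
    for q in delta:
        rows.add(delta <= 40)
    for delta in nodes:
        delta = 4 * 28
        nodes = nodes + 27
    w = (15 - 11) // (38 >= nodes)
    w = w + (17 <= nodes)
    nodes = w
    print(29)
    for nodes in rows:
        rows = 15
        record(12)
    nodes = nodes + rows
    delta = delta - w
    w = process(delta)
    return q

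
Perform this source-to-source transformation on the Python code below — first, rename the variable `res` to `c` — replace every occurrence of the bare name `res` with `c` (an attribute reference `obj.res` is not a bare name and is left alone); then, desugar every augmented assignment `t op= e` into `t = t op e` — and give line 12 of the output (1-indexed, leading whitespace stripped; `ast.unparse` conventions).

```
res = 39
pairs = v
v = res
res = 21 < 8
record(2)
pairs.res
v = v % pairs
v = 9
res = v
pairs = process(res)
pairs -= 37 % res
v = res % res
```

Transformed code:
c = 39
pairs = v
v = c
c = 21 < 8
record(2)
pairs.res
v = v % pairs
v = 9
c = v
pairs = process(c)
pairs = pairs - 37 % c
v = c % c

v = c % c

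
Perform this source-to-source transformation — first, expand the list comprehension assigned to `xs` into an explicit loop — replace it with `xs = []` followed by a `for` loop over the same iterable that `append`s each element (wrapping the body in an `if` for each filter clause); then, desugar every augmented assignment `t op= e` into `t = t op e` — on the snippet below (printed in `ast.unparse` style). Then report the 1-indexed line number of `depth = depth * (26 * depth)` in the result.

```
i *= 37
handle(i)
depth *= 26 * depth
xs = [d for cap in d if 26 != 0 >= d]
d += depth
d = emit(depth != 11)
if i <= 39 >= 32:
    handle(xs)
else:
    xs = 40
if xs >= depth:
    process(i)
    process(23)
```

Transformed code:
i = i * 37
handle(i)
depth = depth * (26 * depth)
xs = []
for cap in d:
    if 26 != 0 >= d:
        xs.append(d)
d = d + depth
d = emit(depth != 11)
if i <= 39 >= 32:
    handle(xs)
else:
    xs = 40
if xs >= depth:
    process(i)
    process(23)

3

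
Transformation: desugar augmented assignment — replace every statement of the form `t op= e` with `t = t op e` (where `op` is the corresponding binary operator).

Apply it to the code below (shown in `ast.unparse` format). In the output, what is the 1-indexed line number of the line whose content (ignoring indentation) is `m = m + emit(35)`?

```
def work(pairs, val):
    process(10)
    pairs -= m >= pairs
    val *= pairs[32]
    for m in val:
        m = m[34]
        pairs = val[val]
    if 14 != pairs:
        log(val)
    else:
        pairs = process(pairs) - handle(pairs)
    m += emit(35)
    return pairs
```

Transformed code:
def work(pairs, val):
    process(10)
    pairs = pairs - (m >= pairs)
    val = val * pairs[32]
    for m in val:
        m = m[34]
        pairs = val[val]
    if 14 != pairs:
        log(val)
    else:
        pairs = process(pairs) - handle(pairs)
    m = m + emit(35)
    return pairs

12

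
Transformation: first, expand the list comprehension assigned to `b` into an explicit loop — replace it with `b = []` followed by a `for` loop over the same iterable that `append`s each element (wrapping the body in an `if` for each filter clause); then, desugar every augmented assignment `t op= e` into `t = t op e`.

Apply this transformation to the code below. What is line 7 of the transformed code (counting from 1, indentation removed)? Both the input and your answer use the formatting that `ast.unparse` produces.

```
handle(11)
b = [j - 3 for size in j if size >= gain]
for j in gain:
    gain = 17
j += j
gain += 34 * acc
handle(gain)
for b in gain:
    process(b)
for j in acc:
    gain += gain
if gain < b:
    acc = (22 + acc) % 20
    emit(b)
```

Transformed code:
handle(11)
b = []
for size in j:
    if size >= gain:
        b.append(j - 3)
for j in gain:
    gain = 17
j = j + j
gain = gain + 34 * acc
handle(gain)
for b in gain:
    process(b)
for j in acc:
    gain = gain + gain
if gain < b:
    acc = (22 + acc) % 20
    emit(b)

gain = 17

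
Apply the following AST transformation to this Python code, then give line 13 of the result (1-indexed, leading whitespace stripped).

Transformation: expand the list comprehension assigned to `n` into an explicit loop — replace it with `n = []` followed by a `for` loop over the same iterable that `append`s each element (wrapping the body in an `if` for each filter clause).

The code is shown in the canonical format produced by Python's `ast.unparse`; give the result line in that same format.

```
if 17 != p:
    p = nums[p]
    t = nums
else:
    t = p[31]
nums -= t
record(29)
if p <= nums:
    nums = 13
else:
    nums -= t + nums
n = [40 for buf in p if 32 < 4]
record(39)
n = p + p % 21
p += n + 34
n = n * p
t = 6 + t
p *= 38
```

for buf in p:

Transformed code:
if 17 != p:
    p = nums[p]
    t = nums
else:
    t = p[31]
nums -= t
record(29)
if p <= nums:
    nums = 13
else:
    nums -= t + nums
n = []
for buf in p:
    if 32 < 4:
        n.append(40)
record(39)
n = p + p % 21
p += n + 34
n = n * p
t = 6 + t
p *= 38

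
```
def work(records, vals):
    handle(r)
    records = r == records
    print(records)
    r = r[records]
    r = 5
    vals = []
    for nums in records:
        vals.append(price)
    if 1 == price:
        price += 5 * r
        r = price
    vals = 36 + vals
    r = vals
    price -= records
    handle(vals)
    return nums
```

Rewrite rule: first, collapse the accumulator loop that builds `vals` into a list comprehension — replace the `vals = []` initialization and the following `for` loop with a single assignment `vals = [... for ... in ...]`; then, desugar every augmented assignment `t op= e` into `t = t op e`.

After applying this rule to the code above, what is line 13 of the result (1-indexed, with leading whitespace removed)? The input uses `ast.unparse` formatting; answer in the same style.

price = price - records

Transformed code:
def work(records, vals):
    handle(r)
    records = r == records
    print(records)
    r = r[records]
    r = 5
    vals = [price for nums in records]
    if 1 == price:
        price = price + 5 * r
        r = price
    vals = 36 + vals
    r = vals
    price = price - records
    handle(vals)
    return nums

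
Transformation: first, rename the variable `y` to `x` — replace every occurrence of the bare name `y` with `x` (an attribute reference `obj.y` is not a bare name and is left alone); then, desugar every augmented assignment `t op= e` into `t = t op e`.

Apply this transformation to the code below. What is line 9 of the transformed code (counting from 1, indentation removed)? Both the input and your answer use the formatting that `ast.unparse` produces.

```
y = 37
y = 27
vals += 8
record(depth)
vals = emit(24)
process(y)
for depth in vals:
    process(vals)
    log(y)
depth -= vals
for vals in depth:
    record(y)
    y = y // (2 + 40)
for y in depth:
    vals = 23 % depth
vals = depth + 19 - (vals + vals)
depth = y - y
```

log(x)

Transformed code:
x = 37
x = 27
vals = vals + 8
record(depth)
vals = emit(24)
process(x)
for depth in vals:
    process(vals)
    log(x)
depth = depth - vals
for vals in depth:
    record(x)
    x = x // (2 + 40)
for x in depth:
    vals = 23 % depth
vals = depth + 19 - (vals + vals)
depth = x - x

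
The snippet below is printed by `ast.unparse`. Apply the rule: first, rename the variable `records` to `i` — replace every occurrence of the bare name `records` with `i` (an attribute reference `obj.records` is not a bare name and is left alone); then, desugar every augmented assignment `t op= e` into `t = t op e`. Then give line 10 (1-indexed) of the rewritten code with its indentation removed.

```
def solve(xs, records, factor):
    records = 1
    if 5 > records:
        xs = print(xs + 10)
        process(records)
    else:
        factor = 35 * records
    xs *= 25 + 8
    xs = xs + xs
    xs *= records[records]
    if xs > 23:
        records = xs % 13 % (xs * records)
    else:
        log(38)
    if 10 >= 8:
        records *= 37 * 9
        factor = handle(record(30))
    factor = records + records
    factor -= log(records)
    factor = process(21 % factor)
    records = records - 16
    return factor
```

Transformed code:
def solve(xs, i, factor):
    i = 1
    if 5 > i:
        xs = print(xs + 10)
        process(i)
    else:
        factor = 35 * i
    xs = xs * (25 + 8)
    xs = xs + xs
    xs = xs * i[i]
    if xs > 23:
        i = xs % 13 % (xs * i)
    else:
        log(38)
    if 10 >= 8:
        i = i * (37 * 9)
        factor = handle(record(30))
    factor = i + i
    factor = factor - log(i)
    factor = process(21 % factor)
    i = i - 16
    return factor

xs = xs * i[i]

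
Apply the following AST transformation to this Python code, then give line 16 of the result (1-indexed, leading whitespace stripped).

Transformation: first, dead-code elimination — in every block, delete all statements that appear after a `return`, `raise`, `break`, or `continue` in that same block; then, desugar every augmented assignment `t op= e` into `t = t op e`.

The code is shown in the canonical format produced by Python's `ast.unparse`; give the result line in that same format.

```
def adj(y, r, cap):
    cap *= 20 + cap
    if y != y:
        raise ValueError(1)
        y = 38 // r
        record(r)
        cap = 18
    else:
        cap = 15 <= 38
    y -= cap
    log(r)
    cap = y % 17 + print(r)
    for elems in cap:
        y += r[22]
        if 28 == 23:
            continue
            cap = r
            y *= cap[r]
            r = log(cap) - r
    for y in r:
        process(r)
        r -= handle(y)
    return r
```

r = r - handle(y)

Transformed code:
def adj(y, r, cap):
    cap = cap * (20 + cap)
    if y != y:
        raise ValueError(1)
    else:
        cap = 15 <= 38
    y = y - cap
    log(r)
    cap = y % 17 + print(r)
    for elems in cap:
        y = y + r[22]
        if 28 == 23:
            continue
    for y in r:
        process(r)
        r = r - handle(y)
    return r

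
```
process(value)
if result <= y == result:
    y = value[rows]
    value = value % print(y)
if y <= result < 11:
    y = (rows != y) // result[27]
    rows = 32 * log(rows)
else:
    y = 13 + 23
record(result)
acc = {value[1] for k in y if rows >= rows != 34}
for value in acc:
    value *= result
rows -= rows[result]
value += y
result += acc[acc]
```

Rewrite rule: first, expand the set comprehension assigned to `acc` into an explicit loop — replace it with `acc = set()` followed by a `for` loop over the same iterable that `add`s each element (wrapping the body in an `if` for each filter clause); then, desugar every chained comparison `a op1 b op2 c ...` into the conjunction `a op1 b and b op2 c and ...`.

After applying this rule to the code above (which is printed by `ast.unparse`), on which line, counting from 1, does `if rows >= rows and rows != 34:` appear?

13

Transformed code:
process(value)
if result <= y and y == result:
    y = value[rows]
    value = value % print(y)
if y <= result and result < 11:
    y = (rows != y) // result[27]
    rows = 32 * log(rows)
else:
    y = 13 + 23
record(result)
acc = set()
for k in y:
    if rows >= rows and rows != 34:
        acc.add(value[1])
for value in acc:
    value *= result
rows -= rows[result]
value += y
result += acc[acc]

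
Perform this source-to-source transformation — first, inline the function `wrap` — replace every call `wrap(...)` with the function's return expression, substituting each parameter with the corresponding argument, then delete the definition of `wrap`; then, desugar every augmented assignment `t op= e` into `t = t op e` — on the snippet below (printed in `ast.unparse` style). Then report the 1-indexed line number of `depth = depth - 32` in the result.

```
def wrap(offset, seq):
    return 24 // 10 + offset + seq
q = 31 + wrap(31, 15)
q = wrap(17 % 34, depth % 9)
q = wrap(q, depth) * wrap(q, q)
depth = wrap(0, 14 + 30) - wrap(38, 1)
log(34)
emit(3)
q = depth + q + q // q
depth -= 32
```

Transformed code:
q = 31 + (24 // 10 + 31 + 15)
q = 24 // 10 + 17 % 34 + depth % 9
q = (24 // 10 + q + depth) * (24 // 10 + q + q)
depth = 24 // 10 + 0 + (14 + 30) - (24 // 10 + 38 + 1)
log(34)
emit(3)
q = depth + q + q // q
depth = depth - 32

8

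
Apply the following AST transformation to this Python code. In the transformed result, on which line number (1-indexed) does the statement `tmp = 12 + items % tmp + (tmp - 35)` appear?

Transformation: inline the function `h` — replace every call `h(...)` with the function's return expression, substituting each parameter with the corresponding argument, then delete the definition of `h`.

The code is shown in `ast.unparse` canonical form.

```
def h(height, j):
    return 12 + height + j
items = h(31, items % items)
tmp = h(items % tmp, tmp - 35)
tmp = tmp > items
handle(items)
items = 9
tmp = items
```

Transformed code:
items = 12 + 31 + items % items
tmp = 12 + items % tmp + (tmp - 35)
tmp = tmp > items
handle(items)
items = 9
tmp = items

2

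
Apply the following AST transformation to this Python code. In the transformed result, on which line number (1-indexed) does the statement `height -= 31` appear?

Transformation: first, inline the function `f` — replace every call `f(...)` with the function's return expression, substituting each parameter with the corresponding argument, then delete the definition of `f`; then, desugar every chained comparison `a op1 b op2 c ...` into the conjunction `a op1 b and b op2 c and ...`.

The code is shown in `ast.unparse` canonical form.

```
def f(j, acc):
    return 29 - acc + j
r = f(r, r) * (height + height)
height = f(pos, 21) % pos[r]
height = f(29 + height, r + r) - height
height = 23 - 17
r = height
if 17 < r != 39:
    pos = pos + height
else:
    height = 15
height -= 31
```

Transformed code:
r = (29 - r + r) * (height + height)
height = (29 - 21 + pos) % pos[r]
height = 29 - (r + r) + (29 + height) - height
height = 23 - 17
r = height
if 17 < r and r != 39:
    pos = pos + height
else:
    height = 15
height -= 31

10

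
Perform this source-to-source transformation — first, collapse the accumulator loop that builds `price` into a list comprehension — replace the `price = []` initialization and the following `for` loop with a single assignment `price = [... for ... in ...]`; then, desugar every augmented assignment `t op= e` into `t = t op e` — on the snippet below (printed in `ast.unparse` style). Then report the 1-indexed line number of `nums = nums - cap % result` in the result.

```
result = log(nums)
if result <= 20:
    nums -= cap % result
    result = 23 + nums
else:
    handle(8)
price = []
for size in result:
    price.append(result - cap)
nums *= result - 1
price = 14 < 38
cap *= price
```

3

Transformed code:
result = log(nums)
if result <= 20:
    nums = nums - cap % result
    result = 23 + nums
else:
    handle(8)
price = [result - cap for size in result]
nums = nums * (result - 1)
price = 14 < 38
cap = cap * price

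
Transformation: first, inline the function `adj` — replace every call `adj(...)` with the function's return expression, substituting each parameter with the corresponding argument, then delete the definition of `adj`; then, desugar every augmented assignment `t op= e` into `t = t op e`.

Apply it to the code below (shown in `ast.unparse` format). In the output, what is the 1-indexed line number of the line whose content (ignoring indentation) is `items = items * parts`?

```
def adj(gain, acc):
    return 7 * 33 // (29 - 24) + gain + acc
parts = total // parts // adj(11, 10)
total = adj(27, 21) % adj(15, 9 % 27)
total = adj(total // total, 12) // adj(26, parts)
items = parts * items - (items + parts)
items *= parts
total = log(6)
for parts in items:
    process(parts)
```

Transformed code:
parts = total // parts // (7 * 33 // (29 - 24) + 11 + 10)
total = (7 * 33 // (29 - 24) + 27 + 21) % (7 * 33 // (29 - 24) + 15 + 9 % 27)
total = (7 * 33 // (29 - 24) + total // total + 12) // (7 * 33 // (29 - 24) + 26 + parts)
items = parts * items - (items + parts)
items = items * parts
total = log(6)
for parts in items:
    process(parts)

5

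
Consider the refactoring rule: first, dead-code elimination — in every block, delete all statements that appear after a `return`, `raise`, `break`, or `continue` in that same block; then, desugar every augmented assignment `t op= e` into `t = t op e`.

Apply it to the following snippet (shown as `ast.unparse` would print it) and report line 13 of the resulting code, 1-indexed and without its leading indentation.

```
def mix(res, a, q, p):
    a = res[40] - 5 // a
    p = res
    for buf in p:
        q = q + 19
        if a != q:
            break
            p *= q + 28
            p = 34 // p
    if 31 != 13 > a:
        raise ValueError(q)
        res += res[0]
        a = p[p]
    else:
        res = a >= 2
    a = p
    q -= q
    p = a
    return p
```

q = q - q

Transformed code:
def mix(res, a, q, p):
    a = res[40] - 5 // a
    p = res
    for buf in p:
        q = q + 19
        if a != q:
            break
    if 31 != 13 > a:
        raise ValueError(q)
    else:
        res = a >= 2
    a = p
    q = q - q
    p = a
    return p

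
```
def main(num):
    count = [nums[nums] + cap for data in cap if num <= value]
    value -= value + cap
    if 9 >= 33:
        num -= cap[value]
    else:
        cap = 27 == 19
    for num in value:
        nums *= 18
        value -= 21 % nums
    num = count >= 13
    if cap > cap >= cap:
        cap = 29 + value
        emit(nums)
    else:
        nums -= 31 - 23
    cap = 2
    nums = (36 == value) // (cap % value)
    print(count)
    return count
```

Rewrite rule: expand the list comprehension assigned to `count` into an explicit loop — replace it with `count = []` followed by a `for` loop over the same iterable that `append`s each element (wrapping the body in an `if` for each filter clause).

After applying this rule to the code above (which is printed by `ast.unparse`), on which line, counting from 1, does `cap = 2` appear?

Transformed code:
def main(num):
    count = []
    for data in cap:
        if num <= value:
            count.append(nums[nums] + cap)
    value -= value + cap
    if 9 >= 33:
        num -= cap[value]
    else:
        cap = 27 == 19
    for num in value:
        nums *= 18
        value -= 21 % nums
    num = count >= 13
    if cap > cap >= cap:
        cap = 29 + value
        emit(nums)
    else:
        nums -= 31 - 23
    cap = 2
    nums = (36 == value) // (cap % value)
    print(count)
    return count

20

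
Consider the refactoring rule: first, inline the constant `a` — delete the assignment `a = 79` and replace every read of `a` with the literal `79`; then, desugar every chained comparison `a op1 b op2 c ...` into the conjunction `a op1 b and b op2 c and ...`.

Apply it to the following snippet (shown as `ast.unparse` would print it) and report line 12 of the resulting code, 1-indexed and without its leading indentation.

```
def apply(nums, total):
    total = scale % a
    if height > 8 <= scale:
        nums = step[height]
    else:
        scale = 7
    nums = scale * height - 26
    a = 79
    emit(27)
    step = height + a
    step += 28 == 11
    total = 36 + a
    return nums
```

return nums

Transformed code:
def apply(nums, total):
    total = scale % 79
    if height > 8 and 8 <= scale:
        nums = step[height]
    else:
        scale = 7
    nums = scale * height - 26
    emit(27)
    step = height + 79
    step += 28 == 11
    total = 36 + 79
    return nums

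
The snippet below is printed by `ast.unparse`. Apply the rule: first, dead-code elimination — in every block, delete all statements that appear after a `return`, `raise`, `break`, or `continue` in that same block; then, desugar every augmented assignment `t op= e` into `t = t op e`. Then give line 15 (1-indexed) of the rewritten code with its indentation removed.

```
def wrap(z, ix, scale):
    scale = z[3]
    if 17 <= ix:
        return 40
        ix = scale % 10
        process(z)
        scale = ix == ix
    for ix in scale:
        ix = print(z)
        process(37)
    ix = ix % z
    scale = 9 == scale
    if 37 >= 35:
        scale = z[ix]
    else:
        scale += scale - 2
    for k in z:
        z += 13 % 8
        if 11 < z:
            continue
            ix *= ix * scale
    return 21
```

z = z + 13 % 8

Transformed code:
def wrap(z, ix, scale):
    scale = z[3]
    if 17 <= ix:
        return 40
    for ix in scale:
        ix = print(z)
        process(37)
    ix = ix % z
    scale = 9 == scale
    if 37 >= 35:
        scale = z[ix]
    else:
        scale = scale + (scale - 2)
    for k in z:
        z = z + 13 % 8
        if 11 < z:
            continue
    return 21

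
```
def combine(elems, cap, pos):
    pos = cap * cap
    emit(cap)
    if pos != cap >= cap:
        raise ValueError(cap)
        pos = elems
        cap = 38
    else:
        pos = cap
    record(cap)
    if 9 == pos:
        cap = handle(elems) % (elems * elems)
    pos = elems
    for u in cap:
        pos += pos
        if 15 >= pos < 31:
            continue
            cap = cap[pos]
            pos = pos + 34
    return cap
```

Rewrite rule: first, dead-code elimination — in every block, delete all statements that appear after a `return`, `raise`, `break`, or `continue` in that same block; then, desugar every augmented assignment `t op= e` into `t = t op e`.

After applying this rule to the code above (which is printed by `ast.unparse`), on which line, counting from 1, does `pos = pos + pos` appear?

Transformed code:
def combine(elems, cap, pos):
    pos = cap * cap
    emit(cap)
    if pos != cap >= cap:
        raise ValueError(cap)
    else:
        pos = cap
    record(cap)
    if 9 == pos:
        cap = handle(elems) % (elems * elems)
    pos = elems
    for u in cap:
        pos = pos + pos
        if 15 >= pos < 31:
            continue
    return cap

13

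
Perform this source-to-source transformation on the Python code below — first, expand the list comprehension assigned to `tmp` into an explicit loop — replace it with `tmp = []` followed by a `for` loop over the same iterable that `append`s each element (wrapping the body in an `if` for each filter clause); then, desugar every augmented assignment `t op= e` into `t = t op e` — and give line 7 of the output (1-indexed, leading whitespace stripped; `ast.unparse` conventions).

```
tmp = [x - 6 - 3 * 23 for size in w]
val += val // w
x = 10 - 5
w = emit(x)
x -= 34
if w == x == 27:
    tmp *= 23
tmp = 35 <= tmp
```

Transformed code:
tmp = []
for size in w:
    tmp.append(x - 6 - 3 * 23)
val = val + val // w
x = 10 - 5
w = emit(x)
x = x - 34
if w == x == 27:
    tmp = tmp * 23
tmp = 35 <= tmp

x = x - 34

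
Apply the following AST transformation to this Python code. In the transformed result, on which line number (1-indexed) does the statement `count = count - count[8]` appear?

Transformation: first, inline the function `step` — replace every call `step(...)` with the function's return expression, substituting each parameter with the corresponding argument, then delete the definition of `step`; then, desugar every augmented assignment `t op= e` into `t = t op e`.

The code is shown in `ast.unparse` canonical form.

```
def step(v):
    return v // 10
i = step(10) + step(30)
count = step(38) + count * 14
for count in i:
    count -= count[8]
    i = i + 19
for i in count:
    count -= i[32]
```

4

Transformed code:
i = 10 // 10 + 30 // 10
count = 38 // 10 + count * 14
for count in i:
    count = count - count[8]
    i = i + 19
for i in count:
    count = count - i[32]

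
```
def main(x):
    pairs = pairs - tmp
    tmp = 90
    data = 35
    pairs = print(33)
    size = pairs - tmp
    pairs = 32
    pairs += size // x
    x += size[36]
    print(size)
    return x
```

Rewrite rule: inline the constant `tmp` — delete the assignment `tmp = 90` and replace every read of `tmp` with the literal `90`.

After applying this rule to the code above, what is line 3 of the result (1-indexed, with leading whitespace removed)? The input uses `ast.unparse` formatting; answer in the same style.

Transformed code:
def main(x):
    pairs = pairs - 90
    data = 35
    pairs = print(33)
    size = pairs - 90
    pairs = 32
    pairs += size // x
    x += size[36]
    print(size)
    return x

data = 35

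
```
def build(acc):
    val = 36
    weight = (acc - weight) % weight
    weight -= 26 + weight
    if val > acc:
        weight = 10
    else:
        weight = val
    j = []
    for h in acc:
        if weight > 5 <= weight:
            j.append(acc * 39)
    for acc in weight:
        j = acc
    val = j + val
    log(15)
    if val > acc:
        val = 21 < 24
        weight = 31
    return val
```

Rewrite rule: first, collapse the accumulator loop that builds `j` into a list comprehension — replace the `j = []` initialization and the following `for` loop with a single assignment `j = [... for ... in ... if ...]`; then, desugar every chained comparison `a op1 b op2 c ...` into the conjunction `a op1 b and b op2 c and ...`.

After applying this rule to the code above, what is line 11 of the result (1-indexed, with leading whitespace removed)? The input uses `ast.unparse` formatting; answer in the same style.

j = acc

Transformed code:
def build(acc):
    val = 36
    weight = (acc - weight) % weight
    weight -= 26 + weight
    if val > acc:
        weight = 10
    else:
        weight = val
    j = [acc * 39 for h in acc if weight > 5 and 5 <= weight]
    for acc in weight:
        j = acc
    val = j + val
    log(15)
    if val > acc:
        val = 21 < 24
        weight = 31
    return val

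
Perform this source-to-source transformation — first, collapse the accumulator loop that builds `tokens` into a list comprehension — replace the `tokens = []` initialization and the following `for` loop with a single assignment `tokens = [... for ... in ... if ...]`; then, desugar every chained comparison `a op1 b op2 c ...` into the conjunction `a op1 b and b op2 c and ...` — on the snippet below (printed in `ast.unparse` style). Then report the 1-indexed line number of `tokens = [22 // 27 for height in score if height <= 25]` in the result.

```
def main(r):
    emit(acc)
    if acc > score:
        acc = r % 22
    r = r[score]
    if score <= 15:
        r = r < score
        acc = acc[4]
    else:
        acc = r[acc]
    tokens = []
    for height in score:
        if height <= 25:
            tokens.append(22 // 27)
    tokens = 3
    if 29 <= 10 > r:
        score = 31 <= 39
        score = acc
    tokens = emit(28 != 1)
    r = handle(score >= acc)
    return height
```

11

Transformed code:
def main(r):
    emit(acc)
    if acc > score:
        acc = r % 22
    r = r[score]
    if score <= 15:
        r = r < score
        acc = acc[4]
    else:
        acc = r[acc]
    tokens = [22 // 27 for height in score if height <= 25]
    tokens = 3
    if 29 <= 10 and 10 > r:
        score = 31 <= 39
        score = acc
    tokens = emit(28 != 1)
    r = handle(score >= acc)
    return height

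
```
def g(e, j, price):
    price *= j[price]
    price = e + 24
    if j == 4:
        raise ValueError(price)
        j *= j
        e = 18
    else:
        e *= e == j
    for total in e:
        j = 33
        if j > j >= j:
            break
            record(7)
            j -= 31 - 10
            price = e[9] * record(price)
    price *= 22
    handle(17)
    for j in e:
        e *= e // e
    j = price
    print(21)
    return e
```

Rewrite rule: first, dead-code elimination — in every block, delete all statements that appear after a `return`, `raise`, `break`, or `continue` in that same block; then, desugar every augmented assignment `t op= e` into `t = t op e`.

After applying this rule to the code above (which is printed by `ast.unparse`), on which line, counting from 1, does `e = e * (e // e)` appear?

15

Transformed code:
def g(e, j, price):
    price = price * j[price]
    price = e + 24
    if j == 4:
        raise ValueError(price)
    else:
        e = e * (e == j)
    for total in e:
        j = 33
        if j > j >= j:
            break
    price = price * 22
    handle(17)
    for j in e:
        e = e * (e // e)
    j = price
    print(21)
    return e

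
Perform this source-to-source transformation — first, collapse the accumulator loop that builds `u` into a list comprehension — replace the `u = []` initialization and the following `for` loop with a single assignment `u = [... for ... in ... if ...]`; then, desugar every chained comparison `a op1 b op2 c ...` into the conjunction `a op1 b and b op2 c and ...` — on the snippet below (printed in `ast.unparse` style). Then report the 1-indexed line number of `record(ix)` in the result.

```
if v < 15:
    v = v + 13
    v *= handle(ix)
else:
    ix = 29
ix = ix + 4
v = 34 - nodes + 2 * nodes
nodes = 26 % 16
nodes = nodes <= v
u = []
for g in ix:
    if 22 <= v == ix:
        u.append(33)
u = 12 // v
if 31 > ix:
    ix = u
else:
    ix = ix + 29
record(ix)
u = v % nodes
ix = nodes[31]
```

Transformed code:
if v < 15:
    v = v + 13
    v *= handle(ix)
else:
    ix = 29
ix = ix + 4
v = 34 - nodes + 2 * nodes
nodes = 26 % 16
nodes = nodes <= v
u = [33 for g in ix if 22 <= v and v == ix]
u = 12 // v
if 31 > ix:
    ix = u
else:
    ix = ix + 29
record(ix)
u = v % nodes
ix = nodes[31]

16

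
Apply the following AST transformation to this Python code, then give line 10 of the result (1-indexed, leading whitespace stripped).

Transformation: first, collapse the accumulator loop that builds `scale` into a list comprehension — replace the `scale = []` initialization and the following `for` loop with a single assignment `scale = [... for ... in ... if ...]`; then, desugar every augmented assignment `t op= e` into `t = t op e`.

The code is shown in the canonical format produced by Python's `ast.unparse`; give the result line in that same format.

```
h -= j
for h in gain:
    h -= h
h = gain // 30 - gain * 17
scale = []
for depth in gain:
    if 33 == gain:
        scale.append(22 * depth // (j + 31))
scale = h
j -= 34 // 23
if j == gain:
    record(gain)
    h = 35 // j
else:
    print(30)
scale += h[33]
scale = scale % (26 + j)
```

Transformed code:
h = h - j
for h in gain:
    h = h - h
h = gain // 30 - gain * 17
scale = [22 * depth // (j + 31) for depth in gain if 33 == gain]
scale = h
j = j - 34 // 23
if j == gain:
    record(gain)
    h = 35 // j
else:
    print(30)
scale = scale + h[33]
scale = scale % (26 + j)

h = 35 // j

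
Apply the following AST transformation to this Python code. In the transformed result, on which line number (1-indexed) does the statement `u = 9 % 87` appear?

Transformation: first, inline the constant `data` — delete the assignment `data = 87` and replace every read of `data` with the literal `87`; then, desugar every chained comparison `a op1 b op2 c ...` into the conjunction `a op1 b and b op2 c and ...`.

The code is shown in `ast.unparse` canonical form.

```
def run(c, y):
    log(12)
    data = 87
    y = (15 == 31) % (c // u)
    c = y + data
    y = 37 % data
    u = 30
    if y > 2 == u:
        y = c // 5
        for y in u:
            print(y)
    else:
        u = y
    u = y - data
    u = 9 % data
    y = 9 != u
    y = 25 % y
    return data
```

Transformed code:
def run(c, y):
    log(12)
    y = (15 == 31) % (c // u)
    c = y + 87
    y = 37 % 87
    u = 30
    if y > 2 and 2 == u:
        y = c // 5
        for y in u:
            print(y)
    else:
        u = y
    u = y - 87
    u = 9 % 87
    y = 9 != u
    y = 25 % y
    return 87

14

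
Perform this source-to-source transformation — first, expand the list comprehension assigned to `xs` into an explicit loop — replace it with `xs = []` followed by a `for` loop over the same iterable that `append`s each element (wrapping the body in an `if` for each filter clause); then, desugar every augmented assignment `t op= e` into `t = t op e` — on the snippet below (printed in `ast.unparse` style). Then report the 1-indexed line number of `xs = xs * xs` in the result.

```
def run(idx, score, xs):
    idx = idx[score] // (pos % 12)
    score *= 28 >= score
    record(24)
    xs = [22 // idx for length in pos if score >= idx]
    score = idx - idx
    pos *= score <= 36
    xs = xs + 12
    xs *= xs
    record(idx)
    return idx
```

Transformed code:
def run(idx, score, xs):
    idx = idx[score] // (pos % 12)
    score = score * (28 >= score)
    record(24)
    xs = []
    for length in pos:
        if score >= idx:
            xs.append(22 // idx)
    score = idx - idx
    pos = pos * (score <= 36)
    xs = xs + 12
    xs = xs * xs
    record(idx)
    return idx

12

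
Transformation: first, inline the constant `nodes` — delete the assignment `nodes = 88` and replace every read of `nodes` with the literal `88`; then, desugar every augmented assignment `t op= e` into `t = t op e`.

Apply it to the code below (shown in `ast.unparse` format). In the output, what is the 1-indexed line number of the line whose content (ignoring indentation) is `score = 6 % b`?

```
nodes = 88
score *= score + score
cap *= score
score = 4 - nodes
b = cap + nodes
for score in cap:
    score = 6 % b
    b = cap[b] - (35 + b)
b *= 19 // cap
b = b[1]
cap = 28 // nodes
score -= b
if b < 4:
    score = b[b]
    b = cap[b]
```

Transformed code:
score = score * (score + score)
cap = cap * score
score = 4 - 88
b = cap + 88
for score in cap:
    score = 6 % b
    b = cap[b] - (35 + b)
b = b * (19 // cap)
b = b[1]
cap = 28 // 88
score = score - b
if b < 4:
    score = b[b]
    b = cap[b]

6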